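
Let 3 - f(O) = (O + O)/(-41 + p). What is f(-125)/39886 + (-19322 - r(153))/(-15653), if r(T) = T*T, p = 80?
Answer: 6043283875/2213553342 ≈ 2.7301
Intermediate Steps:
f(O) = 3 - 2*O/39 (f(O) = 3 - (O + O)/(-41 + 80) = 3 - 2*O/39)
r(T) = T**2
f(-125)/39886 + (-19322 - r(153))/(-15653) = (3 - 2/39*(-125))/39886 + (-19322 - 1*153**2)/(-15653) = (3 + 250/39)*(1/39886) + (-19322 - 1*23409)*(-1/15653) = (367/39)*(1/39886) + (-19322 - 23409)*(-1/15653) = 367/1555554 - 42731*(-1/15653) = 367/1555554 + 42731/15653 = 6043283875/2213553342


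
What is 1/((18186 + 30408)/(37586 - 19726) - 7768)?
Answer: -8930/69343943 ≈ -0.00012878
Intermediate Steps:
1/((18186 + 30408)/(37586 - 19726) - 7768) = 1/(48594/17860 - 7768) = 1/(48594*(1/17860) - 7768) = 1/(24297/8930 - 7768) = 1/(-69343943/8930) = -8930/69343943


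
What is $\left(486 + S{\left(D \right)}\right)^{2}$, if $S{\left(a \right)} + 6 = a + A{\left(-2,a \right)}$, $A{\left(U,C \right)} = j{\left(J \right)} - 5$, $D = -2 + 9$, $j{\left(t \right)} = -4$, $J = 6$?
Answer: $228484$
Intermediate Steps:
$D = 7$
$A{\left(U,C \right)} = -9$ ($A{\left(U,C \right)} = -4 - 5 = -9$)
$S{\left(a \right)} = -15 + a$ ($S{\left(a \right)} = -6 + \left(a - 9\right) = -6 + \left(-9 + a\right) = -15 + a$)
$\left(486 + S{\left(D \right)}\right)^{2} = \left(486 + \left(-15 + 7\right)\right)^{2} = \left(486 - 8\right)^{2} = 478^{2} = 228484$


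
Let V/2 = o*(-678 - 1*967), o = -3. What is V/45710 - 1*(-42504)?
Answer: 27755253/653 ≈ 42504.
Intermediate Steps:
V = 9870 (V = 2*(-3*(-678 - 1*967)) = 2*(-3*(-678 - 967)) = 2*(-3*(-1645)) = 2*4935 = 9870)
V/45710 - 1*(-42504) = 9870/45710 - 1*(-42504) = 9870*(1/45710) + 42504 = 141/653 + 42504 = 27755253/653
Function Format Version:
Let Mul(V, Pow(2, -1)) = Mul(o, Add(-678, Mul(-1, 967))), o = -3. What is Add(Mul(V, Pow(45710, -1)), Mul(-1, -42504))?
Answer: Rational(27755253, 653) ≈ 42504.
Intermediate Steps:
V = 9870 (V = Mul(2, Mul(-3, Add(-678, Mul(-1, 967)))) = Mul(2, Mul(-3, Add(-678, -967))) = Mul(2, Mul(-3, -1645)) = Mul(2, 4935) = 9870)
Add(Mul(V, Pow(45710, -1)), Mul(-1, -42504)) = Add(Mul(9870, Pow(45710, -1)), Mul(-1, -42504)) = Add(Mul(9870, Rational(1, 45710)), 42504) = Add(Rational(141, 653), 42504) = Rational(27755253, 653)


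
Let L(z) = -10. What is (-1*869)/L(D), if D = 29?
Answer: 869/10 ≈ 86.900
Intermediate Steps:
(-1*869)/L(D) = -1*869/(-10) = -869*(-⅒) = 869/10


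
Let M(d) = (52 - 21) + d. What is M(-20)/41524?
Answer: 11/41524 ≈ 0.00026491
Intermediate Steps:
M(d) = 31 + d
M(-20)/41524 = (31 - 20)/41524 = 11*(1/41524) = 11/41524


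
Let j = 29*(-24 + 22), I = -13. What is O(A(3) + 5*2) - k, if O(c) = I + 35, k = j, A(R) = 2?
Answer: 80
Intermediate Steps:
j = -58 (j = 29*(-2) = -58)
k = -58
O(c) = 22 (O(c) = -13 + 35 = 22)
O(A(3) + 5*2) - k = 22 - 1*(-58) = 22 + 58 = 80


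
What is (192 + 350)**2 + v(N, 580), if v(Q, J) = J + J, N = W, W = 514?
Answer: 294924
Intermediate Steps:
N = 514
v(Q, J) = 2*J
(192 + 350)**2 + v(N, 580) = (192 + 350)**2 + 2*580 = 542**2 + 1160 = 293764 + 1160 = 294924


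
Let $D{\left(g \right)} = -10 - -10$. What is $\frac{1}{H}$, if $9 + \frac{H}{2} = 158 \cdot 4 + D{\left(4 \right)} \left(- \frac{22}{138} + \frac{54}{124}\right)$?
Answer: $\frac{1}{1246} \approx 0.00080257$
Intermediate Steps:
$D{\left(g \right)} = 0$ ($D{\left(g \right)} = -10 + 10 = 0$)
$H = 1246$ ($H = -18 + 2 \left(158 \cdot 4 + 0 \left(- \frac{22}{138} + \frac{54}{124}\right)\right) = -18 + 2 \left(632 + 0 \left(\left(-22\right) \frac{1}{138} + 54 \cdot \frac{1}{124}\right)\right) = -18 + 2 \left(632 + 0 \left(- \frac{11}{69} + \frac{27}{62}\right)\right) = -18 + 2 \left(632 + 0 \cdot \frac{1181}{4278}\right) = -18 + 2 \left(632 + 0\right) = -18 + 2 \cdot 632 = -18 + 1264 = 1246$)
$\frac{1}{H} = \frac{1}{1246}$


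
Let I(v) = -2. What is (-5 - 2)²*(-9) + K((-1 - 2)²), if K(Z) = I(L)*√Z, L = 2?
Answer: -447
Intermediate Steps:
K(Z) = -2*√Z
(-5 - 2)²*(-9) + K((-1 - 2)²) = (-5 - 2)²*(-9) - 2*√((-1 - 2)²) = (-7)²*(-9) - 2*√((-3)²) = 49*(-9) - 2*√9 = -441 - 2*3 = -441 - 6 = -447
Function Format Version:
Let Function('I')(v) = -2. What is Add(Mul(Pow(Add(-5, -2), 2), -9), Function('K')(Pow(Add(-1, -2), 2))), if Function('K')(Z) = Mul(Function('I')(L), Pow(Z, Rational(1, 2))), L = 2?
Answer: -447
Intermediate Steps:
Function('K')(Z) = Mul(-2, Pow(Z, Rational(1, 2)))
Add(Mul(Pow(Add(-5, -2), 2), -9), Function('K')(Pow(Add(-1, -2), 2))) = Add(Mul(Pow(Add(-5, -2), 2), -9), Mul(-2, Pow(Pow(Add(-1, -2), 2), Rational(1, 2)))) = Add(Mul(Pow(-7, 2), -9), Mul(-2, Pow(Pow(-3, 2), Rational(1, 2)))) = Add(Mul(49, -9), Mul(-2, Pow(9, Rational(1, 2)))) = Add(-441, Mul(-2, 3)) = Add(-441, -6) = -447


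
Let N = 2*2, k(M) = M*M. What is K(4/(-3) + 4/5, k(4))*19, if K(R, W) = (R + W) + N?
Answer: 5548/15 ≈ 369.87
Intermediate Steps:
k(M) = M²
N = 4
K(R, W) = 4 + R + W (K(R, W) = (R + W) + 4 = 4 + R + W)
K(4/(-3) + 4/5, k(4))*19 = (4 + (4/(-3) + 4/5) + 4²)*19 = (4 + (4*(-⅓) + 4*(⅕)) + 16)*19 = (4 + (-4/3 + ⅘) + 16)*19 = (4 - 8/15 + 16)*19 = (292/15)*19 = 5548/15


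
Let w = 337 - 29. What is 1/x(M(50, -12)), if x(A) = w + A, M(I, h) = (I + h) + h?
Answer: 1/334 ≈ 0.0029940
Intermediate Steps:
M(I, h) = I + 2*h
w = 308
x(A) = 308 + A
1/x(M(50, -12)) = 1/(308 + (50 + 2*(-12))) = 1/(308 + (50 - 24)) = 1/(308 + 26) = 1/334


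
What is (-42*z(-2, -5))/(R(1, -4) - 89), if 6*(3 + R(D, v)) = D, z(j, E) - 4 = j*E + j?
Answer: 3024/551 ≈ 5.4882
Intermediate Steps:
z(j, E) = 4 + j + E*j (z(j, E) = 4 + (j*E + j) = 4 + (E*j + j) = 4 + (j + E*j) = 4 + j + E*j)
R(D, v) = -3 + D/6
(-42*z(-2, -5))/(R(1, -4) - 89) = (-42*(4 - 2 - 5*(-2)))/((-3 + (1/6)*1) - 89) = (-42*(4 - 2 + 10))/((-3 + 1/6) - 89) = (-42*12)/(-17/6 - 89) = -504/(-551/6) = -504*(-6/551) = 3024/551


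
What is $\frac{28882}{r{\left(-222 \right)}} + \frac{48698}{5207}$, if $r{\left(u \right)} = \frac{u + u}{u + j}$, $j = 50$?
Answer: $\frac{6472114160}{577977} \approx 11198.0$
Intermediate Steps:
$r{\left(u \right)} = \frac{2 u}{50 + u}$ ($r{\left(u \right)} = \frac{u + u}{u + 50} = \frac{2 u}{50 + u}$)
$\frac{28882}{r{\left(-222 \right)}} + \frac{48698}{5207} = \frac{28882}{2 \left(-222\right) \frac{1}{50 - 222}} + \frac{48698}{5207} = \frac{28882}{2 \left(-222\right) \frac{1}{-172}} + 48698 \cdot \frac{1}{5207} = \frac{28882}{2 \left(-222\right) \left(- \frac{1}{172}\right)} + \frac{48698}{5207} = \frac{28882}{\frac{111}{43}} + \frac{48698}{5207} = 28882 \cdot \frac{43}{111} + \frac{48698}{5207} = \frac{1241926}{111} + \frac{48698}{5207} = \frac{6472114160}{577977}$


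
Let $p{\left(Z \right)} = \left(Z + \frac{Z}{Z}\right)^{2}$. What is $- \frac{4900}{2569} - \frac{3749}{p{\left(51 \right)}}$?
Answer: $- \frac{3268683}{992368} \approx -3.2938$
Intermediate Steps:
$p{\left(Z \right)} = \left(1 + Z\right)^{2}$ ($p{\left(Z \right)} = \left(Z + 1\right)^{2} = \left(1 + Z\right)^{2}$)
$- \frac{4900}{2569} - \frac{3749}{p{\left(51 \right)}} = - \frac{4900}{2569} - \frac{3749}{\left(1 + 51\right)^{2}} = \left(-4900\right) \frac{1}{2569} - \frac{3749}{52^{2}} = - \frac{700}{367} - \frac{3749}{2704} = - \frac{3268683}{992368}$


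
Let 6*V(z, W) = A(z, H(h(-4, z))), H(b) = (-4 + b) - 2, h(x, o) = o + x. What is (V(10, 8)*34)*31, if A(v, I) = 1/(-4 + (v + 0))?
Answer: 527/18 ≈ 29.278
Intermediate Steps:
H(b) = -6 + b
A(v, I) = 1/(-4 + v)
V(z, W) = 1/(6*(-4 + z))
(V(10, 8)*34)*31 = ((1/(6*(-4 + 10)))*34)*31 = (((1/6)/6)*34)*31 = (((1/6)*(1/6))*34)*31 = ((1/36)*34)*31 = (17/18)*31 = 527/18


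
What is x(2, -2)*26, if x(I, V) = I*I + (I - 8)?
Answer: -52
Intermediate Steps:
x(I, V) = -8 + I + I**2 (x(I, V) = I**2 + (-8 + I) = -8 + I + I**2)
x(2, -2)*26 = (-8 + 2 + 2**2)*26 = (-8 + 2 + 4)*26 = -2*26 = -52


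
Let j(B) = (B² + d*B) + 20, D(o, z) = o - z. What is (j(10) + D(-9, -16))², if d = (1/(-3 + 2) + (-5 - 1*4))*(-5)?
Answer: 393129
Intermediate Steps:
d = 50 (d = (1/(-1) + (-5 - 4))*(-5) = (-1 - 9)*(-5) = -10*(-5) = 50)
j(B) = 20 + B² + 50*B (j(B) = (B² + 50*B) + 20 = 20 + B² + 50*B)
(j(10) + D(-9, -16))² = ((20 + 10² + 50*10) + (-9 - 1*(-16)))² = ((20 + 100 + 500) + (-9 + 16))² = (620 + 7)² = 627² = 393129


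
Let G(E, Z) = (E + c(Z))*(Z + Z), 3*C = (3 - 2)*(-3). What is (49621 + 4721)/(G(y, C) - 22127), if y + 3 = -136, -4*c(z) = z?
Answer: -108684/43699 ≈ -2.4871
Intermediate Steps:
c(z) = -z/4
C = -1 (C = ((3 - 2)*(-3))/3 = (1*(-3))/3 = (1/3)*(-3) = -1)
y = -139 (y = -3 - 136 = -139)
G(E, Z) = 2*Z*(E - Z/4) (G(E, Z) = (E - Z/4)*(Z + Z) = (E - Z/4)*(2*Z) = 2*Z*(E - Z/4))
(49621 + 4721)/(G(y, C) - 22127) = (49621 + 4721)/((1/2)*(-1)*(-1*(-1) + 4*(-139)) - 22127) = 54342/((1/2)*(-1)*(1 - 556) - 22127) = 54342/((1/2)*(-1)*(-555) - 22127) = 54342/(555/2 - 22127) = 54342/(-43699/2) = 54342*(-2/43699) = -108684/43699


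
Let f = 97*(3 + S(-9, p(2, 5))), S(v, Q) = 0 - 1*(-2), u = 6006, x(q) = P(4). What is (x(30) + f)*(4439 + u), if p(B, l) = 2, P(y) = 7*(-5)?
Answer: 4700250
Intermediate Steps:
P(y) = -35
x(q) = -35
S(v, Q) = 2 (S(v, Q) = 0 + 2 = 2)
f = 485 (f = 97*(3 + 2) = 97*5 = 485)
(x(30) + f)*(4439 + u) = (-35 + 485)*(4439 + 6006) = 450*10445 = 4700250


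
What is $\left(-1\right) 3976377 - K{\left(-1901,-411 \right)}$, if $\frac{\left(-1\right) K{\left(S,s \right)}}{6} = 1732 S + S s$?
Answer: $-19043703$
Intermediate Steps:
$K{\left(S,s \right)} = - 10392 S - 6 S s$ ($K{\left(S,s \right)} = - 6 \left(1732 S + S s\right) = - 10392 S - 6 S s$)
$\left(-1\right) 3976377 - K{\left(-1901,-411 \right)} = \left(-1\right) 3976377 - \left(-6\right) \left(-1901\right) \left(1732 - 411\right) = -3976377 - \left(-6\right) \left(-1901\right) 1321 = -3976377 - 15067326 = -19043703$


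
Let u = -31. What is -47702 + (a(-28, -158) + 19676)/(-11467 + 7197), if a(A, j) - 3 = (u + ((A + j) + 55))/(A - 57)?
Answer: -17315113777/362950 ≈ -47707.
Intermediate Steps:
a(A, j) = 3 + (24 + A + j)/(-57 + A) (a(A, j) = 3 + (-31 + ((A + j) + 55))/(A - 57) = 3 + (-31 + (55 + A + j))/(-57 + A) = 3 + (24 + A + j)/(-57 + A))
-47702 + (a(-28, -158) + 19676)/(-11467 + 7197) = -47702 + ((-147 - 158 + 4*(-28))/(-57 - 28) + 19676)/(-11467 + 7197) = -47702 + ((-147 - 158 - 112)/(-85) + 19676)/(-4270) = -47702 + (-1/85*(-417) + 19676)*(-1/4270) = -47702 + (417/85 + 19676)*(-1/4270) = -47702 + (1672877/85)*(-1/4270) = -47702 - 1672877/362950 = -17315113777/362950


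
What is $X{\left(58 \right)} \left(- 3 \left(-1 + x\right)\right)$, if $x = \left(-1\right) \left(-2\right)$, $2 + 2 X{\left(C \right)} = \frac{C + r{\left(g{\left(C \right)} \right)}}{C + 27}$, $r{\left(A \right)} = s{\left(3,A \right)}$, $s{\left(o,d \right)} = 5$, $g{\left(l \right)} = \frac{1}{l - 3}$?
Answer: $\frac{321}{170} \approx 1.8882$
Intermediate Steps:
$g{\left(l \right)} = \frac{1}{-3 + l}$
$r{\left(A \right)} = 5$
$X{\left(C \right)} = -1 + \frac{5 + C}{2 \left(27 + C\right)}$ ($X{\left(C \right)} = -1 + \frac{\left(C + 5\right) \frac{1}{C + 27}}{2} = -1 + \frac{\left(5 + C\right) \frac{1}{27 + C}}{2} = -1 + \frac{\frac{1}{27 + C} \left(5 + C\right)}{2} = -1 + \frac{5 + C}{2 \left(27 + C\right)}$)
$x = 2$
$X{\left(58 \right)} \left(- 3 \left(-1 + x\right)\right) = \frac{-49 - 58}{2 \left(27 + 58\right)} \left(- 3 \left(-1 + 2\right)\right) = \frac{-49 - 58}{2 \cdot 85} \left(\left(-3\right) 1\right) = \frac{1}{2} \cdot \frac{1}{85} \left(-107\right) \left(-3\right) = \left(- \frac{107}{170}\right) \left(-3\right) = \frac{321}{170}$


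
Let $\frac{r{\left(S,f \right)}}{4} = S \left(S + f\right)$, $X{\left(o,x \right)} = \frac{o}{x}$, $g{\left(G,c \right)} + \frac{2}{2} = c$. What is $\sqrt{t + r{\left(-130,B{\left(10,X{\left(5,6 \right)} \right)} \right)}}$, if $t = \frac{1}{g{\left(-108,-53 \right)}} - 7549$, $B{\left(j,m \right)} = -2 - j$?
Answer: $\frac{\sqrt{21478278}}{18} \approx 257.47$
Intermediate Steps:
$g{\left(G,c \right)} = -1 + c$
$r{\left(S,f \right)} = 4 S \left(S + f\right)$
$t = - \frac{407647}{54}$ ($t = \frac{1}{-1 - 53} - 7549 = \frac{1}{-54} - 7549 = - \frac{1}{54} - 7549 = - \frac{407647}{54} \approx -7549.0$)
$\sqrt{t + r{\left(-130,B{\left(10,X{\left(5,6 \right)} \right)} \right)}} = \sqrt{- \frac{407647}{54} + 4 \left(-130\right) \left(-130 - 12\right)} = \sqrt{- \frac{407647}{54} + 4 \left(-130\right) \left(-142\right)} = \sqrt{- \frac{407647}{54} + 73840} = \sqrt{\frac{3579713}{54}} = \frac{\sqrt{21478278}}{18}$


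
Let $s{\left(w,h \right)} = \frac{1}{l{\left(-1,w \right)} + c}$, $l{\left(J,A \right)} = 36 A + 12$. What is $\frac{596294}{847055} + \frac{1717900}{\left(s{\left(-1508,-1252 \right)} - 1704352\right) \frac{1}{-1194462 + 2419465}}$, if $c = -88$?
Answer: $- \frac{96907591183396361504074}{78484213179830095} \approx -1.2347 \cdot 10^{6}$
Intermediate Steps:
$l{\left(J,A \right)} = 12 + 36 A$
$s{\left(w,h \right)} = \frac{1}{-76 + 36 w}$ ($s{\left(w,h \right)} = \frac{1}{\left(12 + 36 w\right) - 88} = \frac{1}{-76 + 36 w}$)
$\frac{596294}{847055} + \frac{1717900}{\left(s{\left(-1508,-1252 \right)} - 1704352\right) \frac{1}{-1194462 + 2419465}} = \frac{596294}{847055} + \frac{1717900}{\left(\frac{1}{4 \left(-19 + 9 \left(-1508\right)\right)} - 1704352\right) \frac{1}{-1194462 + 2419465}} = 596294 \cdot \frac{1}{847055} + \frac{1717900}{\left(\frac{1}{4 \left(-19 - 13572\right)} - 1704352\right) \frac{1}{1225003}} = \frac{596294}{847055} + \frac{1717900}{\left(\frac{1}{4 \left(-13591\right)} - 1704352\right) \frac{1}{1225003}} = \frac{596294}{847055} + \frac{1717900}{\left(\frac{1}{4} \left(- \frac{1}{13591}\right) - 1704352\right) \frac{1}{1225003}} = \frac{596294}{847055} + \frac{1717900}{\left(- \frac{1}{54364} - 1704352\right) \frac{1}{1225003}} = \frac{596294}{847055} + \frac{1717900}{\left(- \frac{92655392129}{54364}\right) \frac{1}{1225003}} = \frac{596294}{847055} + \frac{1717900}{- \frac{92655392129}{66596063092}} = \frac{596294}{847055} + 1717900 \left(- \frac{66596063092}{92655392129}\right) = \frac{596294}{847055} - \frac{114405376785746800}{92655392129} = - \frac{96907591183396361504074}{78484213179830095}$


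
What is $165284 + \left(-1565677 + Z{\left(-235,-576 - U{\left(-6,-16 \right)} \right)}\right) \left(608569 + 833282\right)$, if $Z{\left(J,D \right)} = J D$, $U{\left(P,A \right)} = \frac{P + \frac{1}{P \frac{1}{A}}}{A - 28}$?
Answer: $- \frac{45370119567651}{22} \approx -2.0623 \cdot 10^{12}$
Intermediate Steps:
$U{\left(P,A \right)} = \frac{P + \frac{A}{P}}{-28 + A}$
$Z{\left(J,D \right)} = D J$
$165284 + \left(-1565677 + Z{\left(-235,-576 - U{\left(-6,-16 \right)} \right)}\right) \left(608569 + 833282\right) = 165284 + \left(-1565677 + \left(-576 - \frac{-16 + \left(-6\right)^{2}}{\left(-6\right) \left(-28 - 16\right)}\right) \left(-235\right)\right) \left(608569 + 833282\right) = 165284 + \left(-1565677 + \left(-576 - - \frac{-16 + 36}{6 \left(-44\right)}\right) \left(-235\right)\right) 1441851 = 165284 + \left(-1565677 + \left(-576 - \left(- \frac{1}{6}\right) \left(- \frac{1}{44}\right) 20\right) \left(-235\right)\right) 1441851 = 165284 + \left(-1565677 + \left(-576 - \frac{5}{66}\right) \left(-235\right)\right) 1441851 = 165284 + \left(-1565677 - - \frac{8934935}{66}\right) 1441851 = 165284 + \left(-1565677 + \frac{8934935}{66}\right) 1441851 = 165284 - \frac{45370123203899}{22} = - \frac{45370119567651}{22}$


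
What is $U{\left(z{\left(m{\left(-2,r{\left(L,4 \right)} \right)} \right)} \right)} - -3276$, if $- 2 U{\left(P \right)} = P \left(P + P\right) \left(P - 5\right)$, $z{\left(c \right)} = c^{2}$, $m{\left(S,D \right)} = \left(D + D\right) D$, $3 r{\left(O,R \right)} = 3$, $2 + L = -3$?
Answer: $3292$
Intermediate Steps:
$L = -5$ ($L = -2 - 3 = -5$)
$r{\left(O,R \right)} = 1$ ($r{\left(O,R \right)} = \frac{1}{3} \cdot 3 = 1$)
$m{\left(S,D \right)} = 2 D^{2}$ ($m{\left(S,D \right)} = 2 D D = 2 D^{2}$)
$U{\left(P \right)} = - P^{2} \left(-5 + P\right)$ ($U{\left(P \right)} = - \frac{P \left(P + P\right) \left(P - 5\right)}{2} = - \frac{P 2 P \left(-5 + P\right)}{2} = - \frac{2 P^{2} \left(-5 + P\right)}{2} = - P^{2} \left(-5 + P\right)$)
$U{\left(z{\left(m{\left(-2,r{\left(L,4 \right)} \right)} \right)} \right)} - -3276 = \left(\left(2 \cdot 1^{2}\right)^{2}\right)^{2} \left(5 - \left(2 \cdot 1^{2}\right)^{2}\right) - -3276 = \left(\left(2 \cdot 1\right)^{2}\right)^{2} \left(5 - \left(2 \cdot 1\right)^{2}\right) + 3276 = \left(2^{2}\right)^{2} \left(5 - 2^{2}\right) + 3276 = 4^{2} \left(5 - 4\right) + 3276 = 16 \left(5 - 4\right) + 3276 = 16 \cdot 1 + 3276 = 16 + 3276 = 3292$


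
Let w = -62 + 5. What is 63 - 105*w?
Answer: 6048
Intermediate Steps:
w = -57
63 - 105*w = 63 - 105*(-57) = 63 + 5985 = 6048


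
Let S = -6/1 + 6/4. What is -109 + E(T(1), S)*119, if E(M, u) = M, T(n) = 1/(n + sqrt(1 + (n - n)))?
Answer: -99/2 ≈ -49.500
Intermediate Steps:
S = -9/2 (S = -6*1 + 6*(1/4) = -6 + 3/2 = -9/2 ≈ -4.5000)
T(n) = 1/(1 + n) (T(n) = 1/(n + sqrt(1 + 0)) = 1/(n + sqrt(1)) = 1/(n + 1) = 1/(1 + n))
-109 + E(T(1), S)*119 = -109 + 119/(1 + 1) = -109 + 119/2 = -99/2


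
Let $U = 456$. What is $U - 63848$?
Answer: $-63392$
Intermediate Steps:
$U - 63848 = 456 - 63848 = -63392$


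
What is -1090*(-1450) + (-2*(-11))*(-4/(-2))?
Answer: 1580544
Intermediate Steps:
-1090*(-1450) + (-2*(-11))*(-4/(-2)) = 1580500 + 22*(-4*(-½)) = 1580500 + 22*2 = 1580500 + 44 = 1580544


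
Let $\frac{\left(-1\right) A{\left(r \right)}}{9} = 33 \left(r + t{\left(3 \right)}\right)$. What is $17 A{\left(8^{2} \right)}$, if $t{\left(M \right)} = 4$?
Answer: $-343332$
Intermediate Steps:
$A{\left(r \right)} = -1188 - 297 r$ ($A{\left(r \right)} = - 9 \cdot 33 \left(r + 4\right) = - 9 \cdot 33 \left(4 + r\right) = - 9 \left(132 + 33 r\right) = -1188 - 297 r$)
$17 A{\left(8^{2} \right)} = 17 \left(-1188 - 297 \cdot 8^{2}\right) = 17 \left(-1188 - 19008\right) = 17 \left(-20196\right) = -343332$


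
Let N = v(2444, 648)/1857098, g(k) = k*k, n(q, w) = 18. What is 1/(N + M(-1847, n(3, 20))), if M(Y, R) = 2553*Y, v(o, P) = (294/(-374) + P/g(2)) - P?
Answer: -18277754/86186756716605 ≈ -2.1207e-7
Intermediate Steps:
g(k) = k**2
v(o, P) = -147/187 - 3*P/4 (v(o, P) = (294/(-374) + P/(2**2)) - P = (294*(-1/374) + P/4) - P = (-147/187 + P*(1/4)) - P = (-147/187 + P/4) - P = -147/187 - 3*P/4)
N = -4791/18277754 (N = (-147/187 - 3/4*648)/1857098 = (-147/187 - 486)*(1/1857098) = -91029/187*1/1857098 = -4791/18277754 ≈ -0.00026212)
1/(N + M(-1847, n(3, 20))) = 1/(-4791/18277754 + 2553*(-1847)) = 1/(-4791/18277754 - 4715391) = 1/(-86186756716605/18277754) = -18277754/86186756716605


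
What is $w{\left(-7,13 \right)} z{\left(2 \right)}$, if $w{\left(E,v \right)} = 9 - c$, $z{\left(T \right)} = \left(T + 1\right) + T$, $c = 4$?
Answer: $25$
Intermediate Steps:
$z{\left(T \right)} = 1 + 2 T$ ($z{\left(T \right)} = \left(1 + T\right) + T = 1 + 2 T$)
$w{\left(E,v \right)} = 5$ ($w{\left(E,v \right)} = 9 - 4 = 5$)
$w{\left(-7,13 \right)} z{\left(2 \right)} = 5 \left(1 + 2 \cdot 2\right) = 5 \left(1 + 4\right) = 5 \cdot 5 = 25$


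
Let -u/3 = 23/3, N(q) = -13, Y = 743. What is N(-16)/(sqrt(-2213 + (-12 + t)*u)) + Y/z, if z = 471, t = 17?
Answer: 743/471 + 13*I*sqrt(582)/1164 ≈ 1.5775 + 0.26943*I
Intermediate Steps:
u = -23 (u = -69/3 = -3*23/3 = -23)
N(-16)/(sqrt(-2213 + (-12 + t)*u)) + Y/z = -13/sqrt(-2213 + (-12 + 17)*(-23)) + 743/471 = -13/sqrt(-2213 + 5*(-23)) + 743*(1/471) = -13/sqrt(-2213 - 115) + 743/471 = -13*(-I*sqrt(582)/1164) + 743/471 = -(-13)*I*sqrt(582)/1164 + 743/471 = 13*I*sqrt(582)/1164 + 743/471 = 743/471 + 13*I*sqrt(582)/1164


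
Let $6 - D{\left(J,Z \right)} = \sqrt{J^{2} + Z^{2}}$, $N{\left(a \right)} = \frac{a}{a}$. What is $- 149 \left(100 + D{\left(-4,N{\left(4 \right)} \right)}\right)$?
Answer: $-15794 + 149 \sqrt{17} \approx -15180.0$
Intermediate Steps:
$N{\left(a \right)} = 1$
$D{\left(J,Z \right)} = 6 - \sqrt{J^{2} + Z^{2}}$
$- 149 \left(100 + D{\left(-4,N{\left(4 \right)} \right)}\right) = - 149 \left(100 + \left(6 - \sqrt{\left(-4\right)^{2} + 1^{2}}\right)\right) = - 149 \left(100 + \left(6 - \sqrt{16 + 1}\right)\right) = - 149 \left(100 + \left(6 - \sqrt{17}\right)\right) = - 149 \left(106 - \sqrt{17}\right) = -15794 + 149 \sqrt{17}$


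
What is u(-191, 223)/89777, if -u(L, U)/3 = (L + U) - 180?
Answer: 444/89777 ≈ 0.0049456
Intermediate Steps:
u(L, U) = 540 - 3*L - 3*U (u(L, U) = -3*((L + U) - 180) = -3*(-180 + L + U) = 540 - 3*L - 3*U)
u(-191, 223)/89777 = (540 - 3*(-191) - 3*223)/89777 = (540 + 573 - 669)*(1/89777) = 444*(1/89777) = 444/89777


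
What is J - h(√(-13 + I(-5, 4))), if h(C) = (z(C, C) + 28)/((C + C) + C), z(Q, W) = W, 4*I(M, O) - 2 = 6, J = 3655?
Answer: 10964/3 + 28*I*√11/33 ≈ 3654.7 + 2.8141*I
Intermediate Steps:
I(M, O) = 2 (I(M, O) = ½ + (¼)*6 = ½ + 3/2 = 2)
h(C) = (28 + C)/(3*C) (h(C) = (C + 28)/((C + C) + C) = (28 + C)/(2*C + C) = (28 + C)/((3*C)) = (28 + C)*(1/(3*C)) = (28 + C)/(3*C))
J - h(√(-13 + I(-5, 4))) = 3655 - (28 + √(-13 + 2))/(3*(√(-13 + 2))) = 3655 - (28 + √(-11))/(3*(√(-11))) = 3655 - (28 + I*√11)/(3*(I*√11)) = 3655 - (-I*√11/11)*(28 + I*√11)/3 = 3655 - (-1)*I*√11*(28 + I*√11)/33 = 3655 + I*√11*(28 + I*√11)/33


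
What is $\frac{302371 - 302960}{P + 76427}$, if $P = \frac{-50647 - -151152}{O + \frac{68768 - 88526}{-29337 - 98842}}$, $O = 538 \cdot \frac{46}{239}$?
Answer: $- \frac{1871191775806}{245879583383463} \approx -0.0076102$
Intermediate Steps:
$O = \frac{24748}{239}$ ($O = 538 \cdot 46 \cdot \frac{1}{239} = 538 \cdot \frac{46}{239} = \frac{24748}{239} \approx 103.55$)
$P = \frac{3078948664405}{3176896054}$ ($P = \frac{-50647 - -151152}{\frac{24748}{239} + \frac{68768 - 88526}{-29337 - 98842}} = \frac{-50647 + 151152}{\frac{24748}{239} - \frac{19758}{-128179}} = \frac{100505}{\frac{24748}{239} - - \frac{19758}{128179}} = \frac{100505}{\frac{24748}{239} + \frac{19758}{128179}} = \frac{100505}{\frac{3176896054}{30634781}} = 100505 \cdot \frac{30634781}{3176896054} = \frac{3078948664405}{3176896054} \approx 969.17$)
$\frac{302371 - 302960}{P + 76427} = \frac{302371 - 302960}{\frac{3078948664405}{3176896054} + 76427} = - \frac{589}{\frac{245879583383463}{3176896054}} = \left(-589\right) \frac{3176896054}{245879583383463} = - \frac{1871191775806}{245879583383463}$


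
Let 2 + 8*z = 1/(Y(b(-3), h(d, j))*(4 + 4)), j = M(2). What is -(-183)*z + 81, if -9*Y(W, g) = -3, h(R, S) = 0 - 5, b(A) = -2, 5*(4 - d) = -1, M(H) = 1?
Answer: 2805/64 ≈ 43.828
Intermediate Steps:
d = 21/5 (d = 4 - ⅕*(-1) = 4 + ⅕ = 21/5 ≈ 4.2000)
j = 1
h(R, S) = -5
Y(W, g) = ⅓ (Y(W, g) = -⅑*(-3) = ⅓)
z = -13/64 (z = -¼ + 1/(8*(((4 + 4)/3))) = -¼ + 1/(8*(((⅓)*8))) = -¼ + 1/(8*(8/3)) = -¼ + (⅛)*(3/8) = -¼ + 3/64 = -13/64 ≈ -0.20313)
-(-183)*z + 81 = -(-183)*(-13)/64 + 81 = -61*39/64 + 81 = -2379/64 + 81 = 2805/64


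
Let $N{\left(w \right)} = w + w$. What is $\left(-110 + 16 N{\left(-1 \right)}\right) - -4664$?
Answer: $4522$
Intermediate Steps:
$N{\left(w \right)} = 2 w$
$\left(-110 + 16 N{\left(-1 \right)}\right) - -4664 = \left(-110 + 16 \cdot 2 \left(-1\right)\right) - -4664 = \left(-110 + 16 \left(-2\right)\right) + 4664 = \left(-110 - 32\right) + 4664 = -142 + 4664 = 4522$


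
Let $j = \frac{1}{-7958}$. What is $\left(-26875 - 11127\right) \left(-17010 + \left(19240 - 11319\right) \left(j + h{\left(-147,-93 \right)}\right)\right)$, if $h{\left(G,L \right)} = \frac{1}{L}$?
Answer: $\frac{240415300079911}{370047} \approx 6.4969 \cdot 10^{8}$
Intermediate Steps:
$j = - \frac{1}{7958} \approx -0.00012566$
$\left(-26875 - 11127\right) \left(-17010 + \left(19240 - 11319\right) \left(j + h{\left(-147,-93 \right)}\right)\right) = \left(-26875 - 11127\right) \left(-17010 + \left(19240 - 11319\right) \left(- \frac{1}{7958} + \frac{1}{-93}\right)\right) = - 38002 \left(-17010 + 7921 \left(- \frac{1}{7958} - \frac{1}{93}\right)\right) = - 38002 \left(-17010 + 7921 \left(- \frac{8051}{740094}\right)\right) = - 38002 \left(-17010 - \frac{63771971}{740094}\right) = \left(-38002\right) \left(- \frac{12652770911}{740094}\right) = \frac{240415300079911}{370047}$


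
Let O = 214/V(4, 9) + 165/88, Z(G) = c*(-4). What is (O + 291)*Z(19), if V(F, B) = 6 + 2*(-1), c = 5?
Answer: -13855/2 ≈ -6927.5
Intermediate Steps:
Z(G) = -20 (Z(G) = 5*(-4) = -20)
V(F, B) = 4 (V(F, B) = 6 - 2 = 4)
O = 443/8 (O = 214/4 + 165/88 = 214*(¼) + 165*(1/88) = 107/2 + 15/8 = 443/8 ≈ 55.375)
(O + 291)*Z(19) = (443/8 + 291)*(-20) = (2771/8)*(-20) = -13855/2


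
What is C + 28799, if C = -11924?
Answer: 16875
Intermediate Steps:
C + 28799 = -11924 + 28799 = 16875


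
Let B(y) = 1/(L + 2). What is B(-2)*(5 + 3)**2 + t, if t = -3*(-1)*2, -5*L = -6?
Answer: 26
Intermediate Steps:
L = 6/5 (L = -1/5*(-6) = 6/5 ≈ 1.2000)
B(y) = 5/16 (B(y) = 1/(6/5 + 2) = 1/(16/5) = 5/16)
t = 6 (t = 3*2 = 6)
B(-2)*(5 + 3)**2 + t = 5*(5 + 3)**2/16 + 6 = (5/16)*8**2 + 6 = (5/16)*64 + 6 = 20 + 6 = 26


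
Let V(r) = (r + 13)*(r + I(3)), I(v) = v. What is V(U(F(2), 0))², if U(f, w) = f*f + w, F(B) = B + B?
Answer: 303601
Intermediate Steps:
F(B) = 2*B
U(f, w) = w + f² (U(f, w) = f² + w = w + f²)
V(r) = (3 + r)*(13 + r) (V(r) = (r + 13)*(r + 3) = (13 + r)*(3 + r) = (3 + r)*(13 + r))
V(U(F(2), 0))² = (39 + (0 + (2*2)²)² + 16*(0 + (2*2)²))² = (39 + (0 + 4²)² + 16*(0 + 4²))² = (39 + (0 + 16)² + 16*(0 + 16))² = (39 + 16² + 16*16)² = (39 + 256 + 256)² = 551² = 303601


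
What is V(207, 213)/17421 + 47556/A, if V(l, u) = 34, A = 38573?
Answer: 829784558/671980233 ≈ 1.2348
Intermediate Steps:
V(207, 213)/17421 + 47556/A = 34/17421 + 47556/38573 = 829784558/671980233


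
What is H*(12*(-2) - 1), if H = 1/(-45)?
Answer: 5/9 ≈ 0.55556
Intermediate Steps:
H = -1/45 ≈ -0.022222
H*(12*(-2) - 1) = -(12*(-2) - 1)/45 = -(-24 - 1)/45 = -1/45*(-25) = 5/9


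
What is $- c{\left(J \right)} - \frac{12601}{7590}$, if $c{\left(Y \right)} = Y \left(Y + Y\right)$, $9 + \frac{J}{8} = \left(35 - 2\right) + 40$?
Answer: $- \frac{3979358521}{7590} \approx -5.2429 \cdot 10^{5}$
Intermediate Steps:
$J = 512$ ($J = -72 + 8 \left(\left(35 - 2\right) + 40\right) = -72 + 8 \left(33 + 40\right) = -72 + 8 \cdot 73 = -72 + 584 = 512$)
$c{\left(Y \right)} = 2 Y^{2}$ ($c{\left(Y \right)} = Y 2 Y = 2 Y^{2}$)
$- c{\left(J \right)} - \frac{12601}{7590} = - 2 \cdot 512^{2} - \frac{12601}{7590} = - 2 \cdot 262144 - \frac{12601}{7590} = \left(-1\right) 524288 - \frac{12601}{7590} = -524288 - \frac{12601}{7590} = - \frac{3979358521}{7590}$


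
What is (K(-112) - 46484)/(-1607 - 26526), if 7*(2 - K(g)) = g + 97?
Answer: 325359/196931 ≈ 1.6521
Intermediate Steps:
K(g) = -83/7 - g/7 (K(g) = 2 - (g + 97)/7 = 2 - (97 + g)/7 = 2 + (-97/7 - g/7) = -83/7 - g/7)
(K(-112) - 46484)/(-1607 - 26526) = ((-83/7 - 1/7*(-112)) - 46484)/(-1607 - 26526) = ((-83/7 + 16) - 46484)/(-28133) = (29/7 - 46484)*(-1/28133) = -325359/7*(-1/28133) = 325359/196931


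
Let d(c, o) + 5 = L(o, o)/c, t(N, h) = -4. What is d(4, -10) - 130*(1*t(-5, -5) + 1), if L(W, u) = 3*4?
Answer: 388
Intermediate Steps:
L(W, u) = 12
d(c, o) = -5 + 12/c
d(4, -10) - 130*(1*t(-5, -5) + 1) = (-5 + 12/4) - 130*(1*(-4) + 1) = (-5 + 12*(¼)) - 130*(-4 + 1) = (-5 + 3) - 130*(-3) = -2 + 390 = 388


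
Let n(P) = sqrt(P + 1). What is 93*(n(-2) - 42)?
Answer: -3906 + 93*I ≈ -3906.0 + 93.0*I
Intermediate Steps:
n(P) = sqrt(1 + P)
93*(n(-2) - 42) = 93*(sqrt(1 - 2) - 42) = 93*(sqrt(-1) - 42) = 93*(I - 42) = 93*(-42 + I) = -3906 + 93*I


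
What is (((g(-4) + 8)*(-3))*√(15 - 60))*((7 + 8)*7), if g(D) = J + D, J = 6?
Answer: -9450*I*√5 ≈ -21131.0*I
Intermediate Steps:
g(D) = 6 + D
(((g(-4) + 8)*(-3))*√(15 - 60))*((7 + 8)*7) = ((((6 - 4) + 8)*(-3))*√(15 - 60))*((7 + 8)*7) = (((2 + 8)*(-3))*√(-45))*(15*7) = ((10*(-3))*(3*I*√5))*105 = -90*I*√5*105 = -9450*I*√5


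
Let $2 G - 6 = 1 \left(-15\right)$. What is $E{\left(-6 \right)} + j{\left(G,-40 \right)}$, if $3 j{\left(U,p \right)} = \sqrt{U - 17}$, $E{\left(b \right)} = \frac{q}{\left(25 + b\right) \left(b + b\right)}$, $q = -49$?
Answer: $\frac{49}{228} + \frac{i \sqrt{86}}{6} \approx 0.21491 + 1.5456 i$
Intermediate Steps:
$G = - \frac{9}{2}$ ($G = 3 + \frac{1 \left(-15\right)}{2} = 3 + \frac{1}{2} \left(-15\right) = 3 - \frac{15}{2} = - \frac{9}{2} \approx -4.5$)
$E{\left(b \right)} = - \frac{49}{2 b \left(25 + b\right)}$ ($E{\left(b \right)} = - \frac{49}{\left(25 + b\right) \left(b + b\right)} = - \frac{49}{\left(25 + b\right) 2 b} = - \frac{49}{2 b \left(25 + b\right)}$)
$j{\left(U,p \right)} = \frac{\sqrt{-17 + U}}{3}$ ($j{\left(U,p \right)} = \frac{\sqrt{U - 17}}{3} = \frac{\sqrt{-17 + U}}{3}$)
$E{\left(-6 \right)} + j{\left(G,-40 \right)} = - \frac{49}{2 \left(-6\right) \left(25 - 6\right)} + \frac{\sqrt{-17 - \frac{9}{2}}}{3} = \left(- \frac{49}{2}\right) \left(- \frac{1}{6}\right) \frac{1}{19} + \frac{\sqrt{- \frac{43}{2}}}{3} = \left(- \frac{49}{2}\right) \left(- \frac{1}{6}\right) \frac{1}{19} + \frac{\frac{1}{2} i \sqrt{86}}{3} = \frac{49}{228} + \frac{i \sqrt{86}}{6}$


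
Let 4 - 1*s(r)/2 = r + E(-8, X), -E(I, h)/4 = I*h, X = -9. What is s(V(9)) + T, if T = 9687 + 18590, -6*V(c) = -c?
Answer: 28858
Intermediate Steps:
V(c) = c/6 (V(c) = -(-1)*c/6 = c/6)
E(I, h) = -4*I*h
s(r) = 584 - 2*r (s(r) = 8 - 2*(r - 4*(-8)*(-9)) = 8 - 2*(r - 288) = 8 - 2*(-288 + r) = 8 + (576 - 2*r) = 584 - 2*r)
T = 28277
s(V(9)) + T = (584 - 9/3) + 28277 = (584 - 2*3/2) + 28277 = (584 - 3) + 28277 = 581 + 28277 = 28858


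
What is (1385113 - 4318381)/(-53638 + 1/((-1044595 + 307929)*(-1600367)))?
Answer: 3458135115022047096/63235766830563235 ≈ 54.686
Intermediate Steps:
(1385113 - 4318381)/(-53638 + 1/((-1044595 + 307929)*(-1600367))) = -2933268/(-53638 - 1/1600367/(-736666)) = -2933268/(-53638 - 1/736666*(-1/1600367)) = -2933268/(-53638 + 1/1178935956422) = -2933268/(-63235766830563235/1178935956422) = -2933268*(-1178935956422/63235766830563235) = 3458135115022047096/63235766830563235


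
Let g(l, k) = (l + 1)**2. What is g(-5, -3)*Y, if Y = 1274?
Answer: 20384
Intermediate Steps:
g(l, k) = (1 + l)**2
g(-5, -3)*Y = (1 - 5)**2*1274 = (-4)**2*1274 = 16*1274 = 20384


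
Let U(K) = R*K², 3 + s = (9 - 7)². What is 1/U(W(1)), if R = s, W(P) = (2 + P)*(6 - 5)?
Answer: ⅑ ≈ 0.11111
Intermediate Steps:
W(P) = 2 + P (W(P) = (2 + P)*1 = 2 + P)
s = 1 (s = -3 + (9 - 7)² = -3 + 2² = -3 + 4 = 1)
R = 1
U(K) = K² (U(K) = 1*K² = K²)
1/U(W(1)) = 1/((2 + 1)²) = 1/(3²) = 1/9 = ⅑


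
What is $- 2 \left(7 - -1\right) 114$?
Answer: $-1824$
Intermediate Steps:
$- 2 \left(7 - -1\right) 114 = - 2 \left(7 + \left(-1 + 2\right)\right) 114 = - 2 \left(7 + 1\right) 114 = \left(-2\right) 8 \cdot 114 = \left(-16\right) 114 = -1824$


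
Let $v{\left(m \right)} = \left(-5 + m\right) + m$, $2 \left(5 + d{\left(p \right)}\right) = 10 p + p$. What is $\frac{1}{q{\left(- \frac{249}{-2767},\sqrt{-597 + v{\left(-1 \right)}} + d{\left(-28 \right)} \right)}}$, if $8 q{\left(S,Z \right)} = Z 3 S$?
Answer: $- \frac{1173208}{6445365} - \frac{44272 i \sqrt{151}}{19336095} \approx -0.18202 - 0.028135 i$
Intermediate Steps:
$d{\left(p \right)} = -5 + \frac{11 p}{2}$ ($d{\left(p \right)} = -5 + \frac{10 p + p}{2} = -5 + \frac{11 p}{2}$)
$v{\left(m \right)} = -5 + 2 m$
$q{\left(S,Z \right)} = \frac{3 S Z}{8}$ ($q{\left(S,Z \right)} = \frac{Z 3 S}{8} = \frac{3 Z S}{8} = \frac{3 S Z}{8}$)
$\frac{1}{q{\left(- \frac{249}{-2767},\sqrt{-597 + v{\left(-1 \right)}} + d{\left(-28 \right)} \right)}} = \frac{1}{\frac{3}{8} \left(- \frac{249}{-2767}\right) \left(\sqrt{-597 + \left(-5 + 2 \left(-1\right)\right)} + \left(-5 + \frac{11}{2} \left(-28\right)\right)\right)} = \frac{1}{\frac{3}{8} \left(\left(-249\right) \left(- \frac{1}{2767}\right)\right) \left(\sqrt{-597 - 7} - 159\right)} = \frac{1}{\frac{3}{8} \cdot \frac{249}{2767} \left(\sqrt{-597 - 7} - 159\right)} = \frac{1}{\frac{3}{8} \cdot \frac{249}{2767} \left(\sqrt{-604} - 159\right)} = \frac{1}{\frac{3}{8} \cdot \frac{249}{2767} \left(2 i \sqrt{151} - 159\right)} = \frac{1}{\frac{3}{8} \cdot \frac{249}{2767} \left(-159 + 2 i \sqrt{151}\right)} = \frac{1}{- \frac{118773}{22136} + \frac{747 i \sqrt{151}}{11068}}$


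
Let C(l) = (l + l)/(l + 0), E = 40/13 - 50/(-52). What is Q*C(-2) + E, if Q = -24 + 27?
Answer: 261/26 ≈ 10.038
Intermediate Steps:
E = 105/26 (E = 40*(1/13) - 50*(-1/52) = 40/13 + 25/26 = 105/26 ≈ 4.0385)
Q = 3
C(l) = 2 (C(l) = (2*l)/l = 2)
Q*C(-2) + E = 3*2 + 105/26 = 6 + 105/26 = 261/26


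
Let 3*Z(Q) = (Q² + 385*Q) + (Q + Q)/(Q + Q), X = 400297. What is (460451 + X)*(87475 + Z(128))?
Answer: 94134270440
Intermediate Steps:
Z(Q) = ⅓ + Q²/3 + 385*Q/3 (Z(Q) = ((Q² + 385*Q) + (Q + Q)/(Q + Q))/3 = ((Q² + 385*Q) + (2*Q)/((2*Q)))/3 = ((Q² + 385*Q) + (2*Q)*(1/(2*Q)))/3 = ((Q² + 385*Q) + 1)/3 = (1 + Q² + 385*Q)/3 = ⅓ + Q²/3 + 385*Q/3)
(460451 + X)*(87475 + Z(128)) = (460451 + 400297)*(87475 + (⅓ + (⅓)*128² + (385/3)*128)) = 860748*(87475 + (⅓ + (⅓)*16384 + 49280/3)) = 860748*(87475 + (⅓ + 16384/3 + 49280/3)) = 860748*(87475 + 65665/3) = 860748*(328090/3) = 94134270440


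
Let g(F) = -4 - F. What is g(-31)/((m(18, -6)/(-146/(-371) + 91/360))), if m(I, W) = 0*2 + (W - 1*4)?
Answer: -258963/148400 ≈ -1.7450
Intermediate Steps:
m(I, W) = -4 + W (m(I, W) = 0 + (W - 4) = 0 + (-4 + W) = -4 + W)
g(-31)/((m(18, -6)/(-146/(-371) + 91/360))) = (-4 - 1*(-31))/(((-4 - 6)/(-146/(-371) + 91/360))) = (-4 + 31)/((-10/(-146*(-1/371) + 91*(1/360)))) = 27/((-10/(146/371 + 91/360))) = 27/((-10/86321/133560)) = 27/((-10*133560/86321)) = 27/(-1335600/86321) = 27*(-86321/1335600) = -258963/148400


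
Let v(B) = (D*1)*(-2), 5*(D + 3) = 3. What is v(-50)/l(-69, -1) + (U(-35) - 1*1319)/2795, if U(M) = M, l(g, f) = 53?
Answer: -58346/148135 ≈ -0.39387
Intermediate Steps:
D = -12/5 (D = -3 + (1/5)*3 = -3 + 3/5 = -12/5 ≈ -2.4000)
v(B) = 24/5 (v(B) = -12/5*1*(-2) = -12/5*(-2) = 24/5)
v(-50)/l(-69, -1) + (U(-35) - 1*1319)/2795 = (24/5)/53 + (-35 - 1*1319)/2795 = (24/5)*(1/53) + (-35 - 1319)*(1/2795) = 24/265 - 1354*1/2795 = 24/265 - 1354/2795 = -58346/148135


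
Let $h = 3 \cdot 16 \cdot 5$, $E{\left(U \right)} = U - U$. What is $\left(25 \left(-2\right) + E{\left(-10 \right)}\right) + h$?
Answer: $190$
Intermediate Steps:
$E{\left(U \right)} = 0$
$h = 240$ ($h = 48 \cdot 5 = 240$)
$\left(25 \left(-2\right) + E{\left(-10 \right)}\right) + h = \left(25 \left(-2\right) + 0\right) + 240 = \left(-50 + 0\right) + 240 = -50 + 240 = 190$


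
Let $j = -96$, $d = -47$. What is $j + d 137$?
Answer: $-6535$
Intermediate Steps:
$j + d 137 = -96 - 6439 = -6535$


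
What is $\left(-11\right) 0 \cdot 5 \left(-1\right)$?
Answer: $0$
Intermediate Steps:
$\left(-11\right) 0 \cdot 5 \left(-1\right) = 0 \left(-5\right) = 0$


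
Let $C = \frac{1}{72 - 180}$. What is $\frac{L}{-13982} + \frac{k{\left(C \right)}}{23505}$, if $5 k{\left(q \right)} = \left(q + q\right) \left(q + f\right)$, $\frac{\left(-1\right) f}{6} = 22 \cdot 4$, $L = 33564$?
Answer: $- \frac{460083258953}{191666877912} \approx -2.4004$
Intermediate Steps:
$f = -528$ ($f = - 6 \cdot 22 \cdot 4 = \left(-6\right) 88 = -528$)
$C = - \frac{1}{108}$ ($C = \frac{1}{-108} = - \frac{1}{108} \approx -0.0092593$)
$k{\left(q \right)} = \frac{2 q \left(-528 + q\right)}{5}$ ($k{\left(q \right)} = \frac{\left(q + q\right) \left(q - 528\right)}{5} = \frac{2 q \left(-528 + q\right)}{5}$)
$\frac{L}{-13982} + \frac{k{\left(C \right)}}{23505} = \frac{33564}{-13982} + \frac{\frac{2}{5} \left(- \frac{1}{108}\right) \left(-528 - \frac{1}{108}\right)}{23505} = 33564 \left(- \frac{1}{13982}\right) + \frac{2}{5} \left(- \frac{1}{108}\right) \left(- \frac{57025}{108}\right) \frac{1}{23505} = - \frac{16782}{6991} + \frac{11405}{5832} \cdot \frac{1}{23505} = - \frac{16782}{6991} + \frac{2281}{27416232} = - \frac{460083258953}{191666877912}$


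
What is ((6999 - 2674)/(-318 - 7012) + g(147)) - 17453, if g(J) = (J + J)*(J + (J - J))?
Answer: 37770625/1466 ≈ 25764.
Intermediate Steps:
g(J) = 2*J² (g(J) = (2*J)*(J + 0) = (2*J)*J = 2*J²)
((6999 - 2674)/(-318 - 7012) + g(147)) - 17453 = ((6999 - 2674)/(-318 - 7012) + 2*147²) - 17453 = (4325/(-7330) + 2*21609) - 17453 = (4325*(-1/7330) + 43218) - 17453 = (-865/1466 + 43218) - 17453 = 63356723/1466 - 17453 = 37770625/1466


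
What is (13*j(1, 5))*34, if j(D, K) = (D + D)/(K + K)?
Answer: 442/5 ≈ 88.400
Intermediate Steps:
j(D, K) = D/K (j(D, K) = (2*D)/((2*K)) = (2*D)*(1/(2*K)) = D/K)
(13*j(1, 5))*34 = (13*(1/5))*34 = (13*(1*(⅕)))*34 = (13*(⅕))*34 = (13/5)*34 = 442/5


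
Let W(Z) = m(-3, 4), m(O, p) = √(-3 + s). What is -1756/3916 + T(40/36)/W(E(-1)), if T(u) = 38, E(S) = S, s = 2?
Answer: -439/979 - 38*I ≈ -0.44842 - 38.0*I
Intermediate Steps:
m(O, p) = I (m(O, p) = √(-3 + 2) = √(-1) = I)
W(Z) = I
-1756/3916 + T(40/36)/W(E(-1)) = -1756/3916 + 38/I = -1756*1/3916 + 38*(-I) = -439/979 - 38*I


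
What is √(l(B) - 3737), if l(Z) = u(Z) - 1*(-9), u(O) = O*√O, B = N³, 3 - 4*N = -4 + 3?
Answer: I*√3727 ≈ 61.049*I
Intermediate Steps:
N = 1 (N = ¾ - (-4 + 3)/4 = ¾ - ¼*(-1) = ¾ + ¼ = 1)
B = 1 (B = 1³ = 1)
u(O) = O^(3/2)
l(Z) = 9 + Z^(3/2) (l(Z) = Z^(3/2) - 1*(-9) = Z^(3/2) + 9 = 9 + Z^(3/2))
√(l(B) - 3737) = √((9 + 1^(3/2)) - 3737) = √((9 + 1) - 3737) = √(10 - 3737) = √(-3727) = I*√3727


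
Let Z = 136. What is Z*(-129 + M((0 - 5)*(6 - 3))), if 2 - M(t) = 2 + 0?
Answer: -17544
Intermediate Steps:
M(t) = 0 (M(t) = 2 - (2 + 0) = 2 - 1*2 = 2 - 2 = 0)
Z*(-129 + M((0 - 5)*(6 - 3))) = 136*(-129 + 0) = 136*(-129) = -17544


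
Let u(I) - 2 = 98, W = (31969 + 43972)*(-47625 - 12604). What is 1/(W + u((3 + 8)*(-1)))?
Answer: -1/4573850389 ≈ -2.1863e-10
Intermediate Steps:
W = -4573850489 (W = 75941*(-60229) = -4573850489)
u(I) = 100 (u(I) = 2 + 98 = 100)
1/(W + u((3 + 8)*(-1))) = 1/(-4573850489 + 100) = 1/(-4573850389) = -1/4573850389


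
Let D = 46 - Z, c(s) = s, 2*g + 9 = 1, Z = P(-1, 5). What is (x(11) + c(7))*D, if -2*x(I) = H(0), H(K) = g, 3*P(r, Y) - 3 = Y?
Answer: 390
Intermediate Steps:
P(r, Y) = 1 + Y/3
Z = 8/3 (Z = 1 + (1/3)*5 = 1 + 5/3 = 8/3 ≈ 2.6667)
g = -4 (g = -9/2 + (1/2)*1 = -9/2 + 1/2 = -4)
H(K) = -4
x(I) = 2 (x(I) = -1/2*(-4) = 2)
D = 130/3 (D = 46 - 1*8/3 = 46 - 8/3 = 130/3 ≈ 43.333)
(x(11) + c(7))*D = (2 + 7)*(130/3) = 9*(130/3) = 390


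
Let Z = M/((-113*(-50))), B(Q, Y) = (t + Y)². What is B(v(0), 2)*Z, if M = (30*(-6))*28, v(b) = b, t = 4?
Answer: -18144/565 ≈ -32.113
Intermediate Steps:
B(Q, Y) = (4 + Y)²
M = -5040 (M = -180*28 = -5040)
Z = -504/565 (Z = -5040/((-113*(-50))) = -5040/5650 = -5040*1/5650 = -504/565 ≈ -0.89204)
B(v(0), 2)*Z = (4 + 2)²*(-504/565) = 6²*(-504/565) = 36*(-504/565) = -18144/565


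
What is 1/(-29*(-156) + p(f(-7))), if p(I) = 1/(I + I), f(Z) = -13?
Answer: 26/117623 ≈ 0.00022105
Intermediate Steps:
p(I) = 1/(2*I)
1/(-29*(-156) + p(f(-7))) = 1/(-29*(-156) + (½)/(-13)) = 1/(4524 + (½)*(-1/13)) = 1/(4524 - 1/26) = 1/(117623/26) = 26/117623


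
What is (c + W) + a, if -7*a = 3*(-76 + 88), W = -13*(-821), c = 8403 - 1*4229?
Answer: 103893/7 ≈ 14842.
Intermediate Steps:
c = 4174 (c = 8403 - 4229 = 4174)
W = 10673
a = -36/7 (a = -3*(-76 + 88)/7 = -3*12/7 = -⅐*36 = -36/7 ≈ -5.1429)
(c + W) + a = (4174 + 10673) - 36/7 = 14847 - 36/7 = 103893/7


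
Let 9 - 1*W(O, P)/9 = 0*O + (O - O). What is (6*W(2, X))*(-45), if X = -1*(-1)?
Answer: -21870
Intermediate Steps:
X = 1
W(O, P) = 81 (W(O, P) = 81 - 9*(0*O + (O - O)) = 81 - 9*(0 + 0) = 81 - 9*0 = 81 + 0 = 81)
(6*W(2, X))*(-45) = (6*81)*(-45) = 486*(-45) = -21870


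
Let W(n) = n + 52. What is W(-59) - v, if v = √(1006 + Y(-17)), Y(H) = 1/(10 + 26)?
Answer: -7 - √36217/6 ≈ -38.718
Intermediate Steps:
W(n) = 52 + n
Y(H) = 1/36
v = √36217/6 (v = √(1006 + 1/36) = √(36217/36) = √36217/6 ≈ 31.718)
W(-59) - v = (52 - 59) - √36217/6 = -7 - √36217/6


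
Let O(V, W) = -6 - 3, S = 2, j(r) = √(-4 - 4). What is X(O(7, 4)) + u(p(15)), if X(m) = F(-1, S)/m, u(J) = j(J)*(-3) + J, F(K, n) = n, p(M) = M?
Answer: 133/9 - 6*I*√2 ≈ 14.778 - 8.4853*I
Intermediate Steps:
j(r) = 2*I*√2 (j(r) = √(-8) = 2*I*√2)
O(V, W) = -9
u(J) = J - 6*I*√2 (u(J) = (2*I*√2)*(-3) + J = -6*I*√2 + J = J - 6*I*√2)
X(m) = 2/m
X(O(7, 4)) + u(p(15)) = 2/(-9) + (15 - 6*I*√2) = 2*(-⅑) + (15 - 6*I*√2) = -2/9 + (15 - 6*I*√2) = 133/9 - 6*I*√2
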